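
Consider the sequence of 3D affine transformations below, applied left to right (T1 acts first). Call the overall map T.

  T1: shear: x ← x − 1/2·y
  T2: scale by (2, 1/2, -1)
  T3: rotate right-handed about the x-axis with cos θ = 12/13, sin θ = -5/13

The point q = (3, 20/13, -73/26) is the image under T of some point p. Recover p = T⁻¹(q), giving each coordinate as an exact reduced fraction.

p = (4, 5, 2)

T1 = [1 -1/2 0 0; 0 1 0 0; 0 0 1 0; 0 0 0 1]
T2·T1 = [2 -1 0 0; 0 1/2 0 0; 0 0 -1 0; 0 0 0 1]
T3·…·T1 = [2 -1 0 0; 0 6/13 -5/13 0; 0 -5/26 -12/13 0; 0 0 0 1]
det M = -1; M⁻¹ = [1/2 12/13 -5/13 0; 0 24/13 -10/13 0; 0 -5/13 -12/13 0; 0 0 0 1]
M⁻¹ · (3, 20/13, -73/26)ᵀ = (4, 5, 2)ᵀ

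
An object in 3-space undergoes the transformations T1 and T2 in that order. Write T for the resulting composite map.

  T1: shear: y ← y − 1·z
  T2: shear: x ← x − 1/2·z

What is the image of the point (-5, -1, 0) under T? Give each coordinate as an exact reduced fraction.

T1 shear: y ← y − 1·z: (-5, -1, 0) → (-5, -1, 0)
T2 shear: x ← x − 1/2·z: (-5, -1, 0) → (-5, -1, 0)

T(p) = (-5, -1, 0)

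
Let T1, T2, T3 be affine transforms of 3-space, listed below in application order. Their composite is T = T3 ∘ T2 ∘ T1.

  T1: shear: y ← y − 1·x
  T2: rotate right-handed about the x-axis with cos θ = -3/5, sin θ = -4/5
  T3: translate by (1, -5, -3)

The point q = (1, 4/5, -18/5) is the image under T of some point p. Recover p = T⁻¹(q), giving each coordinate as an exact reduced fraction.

T1 = [1 0 0 0; -1 1 0 0; 0 0 1 0; 0 0 0 1]
T2·T1 = [1 0 0 0; 3/5 -3/5 4/5 0; 4/5 -4/5 -3/5 0; 0 0 0 1]
T3·…·T1 = [1 0 0 1; 3/5 -3/5 4/5 -5; 4/5 -4/5 -3/5 -3; 0 0 0 1]
det M = 1; M⁻¹ = [1 0 0 -1; 1 -3/5 -4/5 -32/5; 0 4/5 -3/5 11/5; 0 0 0 1]
M⁻¹ · (1, 4/5, -18/5)ᵀ = (0, -3, 5)ᵀ

p = (0, -3, 5)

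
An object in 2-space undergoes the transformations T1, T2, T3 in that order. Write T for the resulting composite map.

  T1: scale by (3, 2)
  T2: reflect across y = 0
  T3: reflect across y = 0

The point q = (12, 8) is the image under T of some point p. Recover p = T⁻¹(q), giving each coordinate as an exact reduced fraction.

T1 = [3 0 0; 0 2 0; 0 0 1]
T2·T1 = [3 0 0; 0 -2 0; 0 0 1]
T3·…·T1 = [3 0 0; 0 2 0; 0 0 1]
det M = 6; M⁻¹ = [1/3 0 0; 0 1/2 0; 0 0 1]
M⁻¹ · (12, 8)ᵀ = (4, 4)ᵀ

p = (4, 4)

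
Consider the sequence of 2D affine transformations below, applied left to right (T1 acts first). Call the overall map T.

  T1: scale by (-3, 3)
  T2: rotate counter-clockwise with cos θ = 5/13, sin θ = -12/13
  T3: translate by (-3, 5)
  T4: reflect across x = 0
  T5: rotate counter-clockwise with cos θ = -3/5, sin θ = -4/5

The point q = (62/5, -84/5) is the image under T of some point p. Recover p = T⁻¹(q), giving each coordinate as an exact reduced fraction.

T1 = [-3 0 0; 0 3 0; 0 0 1]
T2·T1 = [-15/13 36/13 0; 36/13 15/13 0; 0 0 1]
T3·…·T1 = [-15/13 36/13 -3; 36/13 15/13 5; 0 0 1]
T4·…·T1 = [15/13 -36/13 3; 36/13 15/13 5; 0 0 1]
T5·…·T1 = [99/65 168/65 11/5; -168/65 99/65 -27/5; 0 0 1]
det M = 9; M⁻¹ = [11/65 -56/195 -25/13; 56/195 11/65 11/39; 0 0 1]
M⁻¹ · (62/5, -84/5)ᵀ = (5, 1)ᵀ

p = (5, 1)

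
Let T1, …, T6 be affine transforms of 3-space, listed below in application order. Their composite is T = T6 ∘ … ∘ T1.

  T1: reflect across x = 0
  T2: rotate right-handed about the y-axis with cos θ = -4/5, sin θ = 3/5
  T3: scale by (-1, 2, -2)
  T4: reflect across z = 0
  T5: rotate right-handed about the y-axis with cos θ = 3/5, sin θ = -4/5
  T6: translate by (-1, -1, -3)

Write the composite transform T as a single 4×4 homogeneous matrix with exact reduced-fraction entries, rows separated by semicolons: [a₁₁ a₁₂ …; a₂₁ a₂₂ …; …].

T = [-36/25 0 23/25 -1; 0 2 0 -1; 2/25 0 -36/25 -3; 0 0 0 1]

T1 = [-1 0 0 0; 0 1 0 0; 0 0 1 0; 0 0 0 1]
T2·T1 = [4/5 0 3/5 0; 0 1 0 0; 3/5 0 -4/5 0; 0 0 0 1]
T3·…·T1 = [-4/5 0 -3/5 0; 0 2 0 0; -6/5 0 8/5 0; 0 0 0 1]
T4·…·T1 = [-4/5 0 -3/5 0; 0 2 0 0; 6/5 0 -8/5 0; 0 0 0 1]
T5·…·T1 = [-36/25 0 23/25 0; 0 2 0 0; 2/25 0 -36/25 0; 0 0 0 1]
T6·…·T1 = [-36/25 0 23/25 -1; 0 2 0 -1; 2/25 0 -36/25 -3; 0 0 0 1]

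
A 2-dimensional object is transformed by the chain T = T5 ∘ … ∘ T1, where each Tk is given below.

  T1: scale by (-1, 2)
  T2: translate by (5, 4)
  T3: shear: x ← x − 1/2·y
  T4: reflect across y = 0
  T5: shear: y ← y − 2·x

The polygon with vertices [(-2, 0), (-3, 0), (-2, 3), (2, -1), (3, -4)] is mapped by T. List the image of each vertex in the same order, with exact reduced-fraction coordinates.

T1 scale by (-1, 2): (-2, 0) → (2, 0); (-3, 0) → (3, 0); (-2, 3) → (2, 6); (2, -1) → (-2, -2); (3, -4) → (-3, -8)
T2 translate by (5, 4): (2, 0) → (7, 4); (3, 0) → (8, 4); (2, 6) → (7, 10); (-2, -2) → (3, 2); (-3, -8) → (2, -4)
T3 shear: x ← x − 1/2·y: (7, 4) → (5, 4); (8, 4) → (6, 4); (7, 10) → (2, 10); (3, 2) → (2, 2); (2, -4) → (4, -4)
T4 reflect across y = 0: (5, 4) → (5, -4); (6, 4) → (6, -4); (2, 10) → (2, -10); (2, 2) → (2, -2); (4, -4) → (4, 4)
T5 shear: y ← y − 2·x: (5, -4) → (5, -14); (6, -4) → (6, -16); (2, -10) → (2, -14); (2, -2) → (2, -6); (4, 4) → (4, -4)

image vertices: (5, -14), (6, -16), (2, -14), (2, -6), (4, -4)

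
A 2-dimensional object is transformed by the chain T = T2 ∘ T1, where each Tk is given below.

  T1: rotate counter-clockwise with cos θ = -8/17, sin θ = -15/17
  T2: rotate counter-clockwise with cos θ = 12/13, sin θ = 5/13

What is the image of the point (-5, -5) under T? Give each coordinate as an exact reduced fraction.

T1 rotate counter-clockwise with cos θ = -8/17, sin θ = -15/17: (-5, -5) → (-35/17, 115/17)
T2 rotate counter-clockwise with cos θ = 12/13, sin θ = 5/13: (-35/17, 115/17) → (-995/221, 1205/221)

T(p) = (-995/221, 1205/221)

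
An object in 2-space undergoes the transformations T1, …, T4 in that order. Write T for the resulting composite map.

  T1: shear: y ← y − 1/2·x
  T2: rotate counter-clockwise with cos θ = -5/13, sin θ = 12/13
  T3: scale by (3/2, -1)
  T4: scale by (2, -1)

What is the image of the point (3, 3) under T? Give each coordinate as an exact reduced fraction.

T1 shear: y ← y − 1/2·x: (3, 3) → (3, 3/2)
T2 rotate counter-clockwise with cos θ = -5/13, sin θ = 12/13: (3, 3/2) → (-33/13, 57/26)
T3 scale by (3/2, -1): (-33/13, 57/26) → (-99/26, -57/26)
T4 scale by (2, -1): (-99/26, -57/26) → (-99/13, 57/26)

T(p) = (-99/13, 57/26)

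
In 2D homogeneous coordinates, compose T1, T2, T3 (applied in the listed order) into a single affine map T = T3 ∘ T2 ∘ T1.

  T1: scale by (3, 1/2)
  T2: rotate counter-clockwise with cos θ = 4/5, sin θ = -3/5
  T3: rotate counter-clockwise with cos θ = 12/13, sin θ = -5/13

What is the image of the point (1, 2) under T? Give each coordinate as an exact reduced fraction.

T1 scale by (3, 1/2): (1, 2) → (3, 1)
T2 rotate counter-clockwise with cos θ = 4/5, sin θ = -3/5: (3, 1) → (3, -1)
T3 rotate counter-clockwise with cos θ = 12/13, sin θ = -5/13: (3, -1) → (31/13, -27/13)

T(p) = (31/13, -27/13)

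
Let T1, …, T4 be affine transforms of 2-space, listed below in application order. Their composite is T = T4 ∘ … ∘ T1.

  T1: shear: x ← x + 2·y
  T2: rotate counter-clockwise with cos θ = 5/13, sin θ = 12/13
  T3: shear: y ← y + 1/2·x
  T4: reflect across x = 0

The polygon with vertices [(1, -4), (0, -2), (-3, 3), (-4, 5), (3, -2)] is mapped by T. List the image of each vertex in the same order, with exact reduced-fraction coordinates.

T1 shear: x ← x + 2·y: (1, -4) → (-7, -4); (0, -2) → (-4, -2); (-3, 3) → (3, 3); (-4, 5) → (6, 5); (3, -2) → (-1, -2)
T2 rotate counter-clockwise with cos θ = 5/13, sin θ = 12/13: (-7, -4) → (1, -8); (-4, -2) → (4/13, -58/13); (3, 3) → (-21/13, 51/13); (6, 5) → (-30/13, 97/13); (-1, -2) → (19/13, -22/13)
T3 shear: y ← y + 1/2·x: (1, -8) → (1, -15/2); (4/13, -58/13) → (4/13, -56/13); (-21/13, 51/13) → (-21/13, 81/26); (-30/13, 97/13) → (-30/13, 82/13); (19/13, -22/13) → (19/13, -25/26)
T4 reflect across x = 0: (1, -15/2) → (-1, -15/2); (4/13, -56/13) → (-4/13, -56/13); (-21/13, 81/26) → (21/13, 81/26); (-30/13, 82/13) → (30/13, 82/13); (19/13, -25/26) → (-19/13, -25/26)

image vertices: (-1, -15/2), (-4/13, -56/13), (21/13, 81/26), (30/13, 82/13), (-19/13, -25/26)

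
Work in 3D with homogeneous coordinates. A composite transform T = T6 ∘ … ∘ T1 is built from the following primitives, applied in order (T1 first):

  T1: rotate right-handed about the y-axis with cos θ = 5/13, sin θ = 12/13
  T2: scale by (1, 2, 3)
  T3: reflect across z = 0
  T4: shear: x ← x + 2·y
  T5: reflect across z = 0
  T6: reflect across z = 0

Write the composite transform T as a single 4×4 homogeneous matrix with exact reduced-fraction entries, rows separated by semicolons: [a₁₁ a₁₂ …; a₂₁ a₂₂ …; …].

T = [5/13 4 12/13 0; 0 2 0 0; 36/13 0 -15/13 0; 0 0 0 1]

T1 = [5/13 0 12/13 0; 0 1 0 0; -12/13 0 5/13 0; 0 0 0 1]
T2·T1 = [5/13 0 12/13 0; 0 2 0 0; -36/13 0 15/13 0; 0 0 0 1]
T3·…·T1 = [5/13 0 12/13 0; 0 2 0 0; 36/13 0 -15/13 0; 0 0 0 1]
T4·…·T1 = [5/13 4 12/13 0; 0 2 0 0; 36/13 0 -15/13 0; 0 0 0 1]
T5·…·T1 = [5/13 4 12/13 0; 0 2 0 0; -36/13 0 15/13 0; 0 0 0 1]
T6·…·T1 = [5/13 4 12/13 0; 0 2 0 0; 36/13 0 -15/13 0; 0 0 0 1]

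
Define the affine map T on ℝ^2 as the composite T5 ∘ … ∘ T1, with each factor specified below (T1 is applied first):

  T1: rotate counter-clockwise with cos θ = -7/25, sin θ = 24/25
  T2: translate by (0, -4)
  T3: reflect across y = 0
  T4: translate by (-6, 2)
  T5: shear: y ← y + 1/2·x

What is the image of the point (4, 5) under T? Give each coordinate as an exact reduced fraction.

T(p) = (-298/25, -12/5)

T1 rotate counter-clockwise with cos θ = -7/25, sin θ = 24/25: (4, 5) → (-148/25, 61/25)
T2 translate by (0, -4): (-148/25, 61/25) → (-148/25, -39/25)
T3 reflect across y = 0: (-148/25, -39/25) → (-148/25, 39/25)
T4 translate by (-6, 2): (-148/25, 39/25) → (-298/25, 89/25)
T5 shear: y ← y + 1/2·x: (-298/25, 89/25) → (-298/25, -12/5)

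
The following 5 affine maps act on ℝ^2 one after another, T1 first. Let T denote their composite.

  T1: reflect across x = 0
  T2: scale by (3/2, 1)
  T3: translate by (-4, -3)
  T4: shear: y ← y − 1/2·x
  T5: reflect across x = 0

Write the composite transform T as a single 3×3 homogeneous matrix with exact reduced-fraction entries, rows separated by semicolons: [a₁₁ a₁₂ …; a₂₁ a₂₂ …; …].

T1 = [-1 0 0; 0 1 0; 0 0 1]
T2·T1 = [-3/2 0 0; 0 1 0; 0 0 1]
T3·…·T1 = [-3/2 0 -4; 0 1 -3; 0 0 1]
T4·…·T1 = [-3/2 0 -4; 3/4 1 -1; 0 0 1]
T5·…·T1 = [3/2 0 4; 3/4 1 -1; 0 0 1]

T = [3/2 0 4; 3/4 1 -1; 0 0 1]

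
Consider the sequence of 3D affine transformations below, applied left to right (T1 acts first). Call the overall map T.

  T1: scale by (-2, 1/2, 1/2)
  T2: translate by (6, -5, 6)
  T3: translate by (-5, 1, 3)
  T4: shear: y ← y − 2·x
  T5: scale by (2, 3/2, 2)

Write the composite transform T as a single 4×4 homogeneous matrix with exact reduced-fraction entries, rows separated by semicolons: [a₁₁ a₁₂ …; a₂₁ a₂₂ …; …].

T1 = [-2 0 0 0; 0 1/2 0 0; 0 0 1/2 0; 0 0 0 1]
T2·T1 = [-2 0 0 6; 0 1/2 0 -5; 0 0 1/2 6; 0 0 0 1]
T3·…·T1 = [-2 0 0 1; 0 1/2 0 -4; 0 0 1/2 9; 0 0 0 1]
T4·…·T1 = [-2 0 0 1; 4 1/2 0 -6; 0 0 1/2 9; 0 0 0 1]
T5·…·T1 = [-4 0 0 2; 6 3/4 0 -9; 0 0 1 18; 0 0 0 1]

T = [-4 0 0 2; 6 3/4 0 -9; 0 0 1 18; 0 0 0 1]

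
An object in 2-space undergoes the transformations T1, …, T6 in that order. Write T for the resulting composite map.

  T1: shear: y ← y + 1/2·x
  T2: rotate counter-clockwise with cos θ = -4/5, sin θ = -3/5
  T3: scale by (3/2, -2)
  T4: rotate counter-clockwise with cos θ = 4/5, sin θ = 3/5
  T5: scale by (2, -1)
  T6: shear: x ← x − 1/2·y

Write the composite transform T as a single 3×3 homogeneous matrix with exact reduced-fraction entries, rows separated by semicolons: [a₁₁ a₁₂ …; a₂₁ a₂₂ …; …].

T = [-121/40 43/100 0; -23/20 -91/50 0; 0 0 1]

T1 = [1 0 0; 1/2 1 0; 0 0 1]
T2·T1 = [-1/2 3/5 0; -1 -4/5 0; 0 0 1]
T3·…·T1 = [-3/4 9/10 0; 2 8/5 0; 0 0 1]
T4·…·T1 = [-9/5 -6/25 0; 23/20 91/50 0; 0 0 1]
T5·…·T1 = [-18/5 -12/25 0; -23/20 -91/50 0; 0 0 1]
T6·…·T1 = [-121/40 43/100 0; -23/20 -91/50 0; 0 0 1]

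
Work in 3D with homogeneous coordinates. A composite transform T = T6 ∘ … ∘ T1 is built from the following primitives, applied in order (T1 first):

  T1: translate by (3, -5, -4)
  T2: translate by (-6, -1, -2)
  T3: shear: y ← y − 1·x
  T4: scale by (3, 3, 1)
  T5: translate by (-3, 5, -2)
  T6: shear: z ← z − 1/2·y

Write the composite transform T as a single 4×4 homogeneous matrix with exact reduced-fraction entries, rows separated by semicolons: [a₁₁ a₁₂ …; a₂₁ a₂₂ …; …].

T1 = [1 0 0 3; 0 1 0 -5; 0 0 1 -4; 0 0 0 1]
T2·T1 = [1 0 0 -3; 0 1 0 -6; 0 0 1 -6; 0 0 0 1]
T3·…·T1 = [1 0 0 -3; -1 1 0 -3; 0 0 1 -6; 0 0 0 1]
T4·…·T1 = [3 0 0 -9; -3 3 0 -9; 0 0 1 -6; 0 0 0 1]
T5·…·T1 = [3 0 0 -12; -3 3 0 -4; 0 0 1 -8; 0 0 0 1]
T6·…·T1 = [3 0 0 -12; -3 3 0 -4; 3/2 -3/2 1 -6; 0 0 0 1]

T = [3 0 0 -12; -3 3 0 -4; 3/2 -3/2 1 -6; 0 0 0 1]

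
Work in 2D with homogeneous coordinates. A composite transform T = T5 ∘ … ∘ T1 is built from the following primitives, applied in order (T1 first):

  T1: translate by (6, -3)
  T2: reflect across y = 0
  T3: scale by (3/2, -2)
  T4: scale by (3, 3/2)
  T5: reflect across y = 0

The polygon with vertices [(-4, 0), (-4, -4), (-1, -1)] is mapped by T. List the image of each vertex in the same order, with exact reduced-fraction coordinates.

image vertices: (9, 9), (9, 21), (45/2, 12)

T1 translate by (6, -3): (-4, 0) → (2, -3); (-4, -4) → (2, -7); (-1, -1) → (5, -4)
T2 reflect across y = 0: (2, -3) → (2, 3); (2, -7) → (2, 7); (5, -4) → (5, 4)
T3 scale by (3/2, -2): (2, 3) → (3, -6); (2, 7) → (3, -14); (5, 4) → (15/2, -8)
T4 scale by (3, 3/2): (3, -6) → (9, -9); (3, -14) → (9, -21); (15/2, -8) → (45/2, -12)
T5 reflect across y = 0: (9, -9) → (9, 9); (9, -21) → (9, 21); (45/2, -12) → (45/2, 12)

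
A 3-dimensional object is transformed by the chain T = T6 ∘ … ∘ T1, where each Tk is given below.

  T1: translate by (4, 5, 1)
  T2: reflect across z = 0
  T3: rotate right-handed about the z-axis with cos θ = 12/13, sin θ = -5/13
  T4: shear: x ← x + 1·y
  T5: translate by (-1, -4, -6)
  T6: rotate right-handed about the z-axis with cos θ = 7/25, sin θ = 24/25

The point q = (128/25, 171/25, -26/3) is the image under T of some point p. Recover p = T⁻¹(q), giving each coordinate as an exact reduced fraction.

p = (3, -1, 5/3)

T1 = [1 0 0 4; 0 1 0 5; 0 0 1 1; 0 0 0 1]
T2·T1 = [1 0 0 4; 0 1 0 5; 0 0 -1 -1; 0 0 0 1]
T3·…·T1 = [12/13 5/13 0 73/13; -5/13 12/13 0 40/13; 0 0 -1 -1; 0 0 0 1]
T4·…·T1 = [7/13 17/13 0 113/13; -5/13 12/13 0 40/13; 0 0 -1 -1; 0 0 0 1]
T5·…·T1 = [7/13 17/13 0 100/13; -5/13 12/13 0 -12/13; 0 0 -1 -7; 0 0 0 1]
T6·…·T1 = [13/25 -13/25 0 76/25; 133/325 492/325 0 2316/325; 0 0 -1 -7; 0 0 0 1]
det M = -1; M⁻¹ = [492/325 13/25 0 -108/13; -133/325 13/25 0 -32/13; 0 0 -1 -7; 0 0 0 1]
M⁻¹ · (128/25, 171/25, -26/3)ᵀ = (3, -1, 5/3)ᵀ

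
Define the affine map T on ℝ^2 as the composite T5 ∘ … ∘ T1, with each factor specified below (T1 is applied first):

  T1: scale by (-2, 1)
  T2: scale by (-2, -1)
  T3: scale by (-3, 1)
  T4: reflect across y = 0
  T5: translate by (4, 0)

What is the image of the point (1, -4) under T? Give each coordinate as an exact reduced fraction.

T1 scale by (-2, 1): (1, -4) → (-2, -4)
T2 scale by (-2, -1): (-2, -4) → (4, 4)
T3 scale by (-3, 1): (4, 4) → (-12, 4)
T4 reflect across y = 0: (-12, 4) → (-12, -4)
T5 translate by (4, 0): (-12, -4) → (-8, -4)

T(p) = (-8, -4)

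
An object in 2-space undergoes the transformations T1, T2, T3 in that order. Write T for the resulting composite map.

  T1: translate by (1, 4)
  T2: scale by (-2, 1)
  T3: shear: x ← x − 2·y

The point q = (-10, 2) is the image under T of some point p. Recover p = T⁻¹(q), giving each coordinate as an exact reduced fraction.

p = (2, -2)

T1 = [1 0 1; 0 1 4; 0 0 1]
T2·T1 = [-2 0 -2; 0 1 4; 0 0 1]
T3·…·T1 = [-2 -2 -10; 0 1 4; 0 0 1]
det M = -2; M⁻¹ = [-1/2 -1 -1; 0 1 -4; 0 0 1]
M⁻¹ · (-10, 2)ᵀ = (2, -2)ᵀ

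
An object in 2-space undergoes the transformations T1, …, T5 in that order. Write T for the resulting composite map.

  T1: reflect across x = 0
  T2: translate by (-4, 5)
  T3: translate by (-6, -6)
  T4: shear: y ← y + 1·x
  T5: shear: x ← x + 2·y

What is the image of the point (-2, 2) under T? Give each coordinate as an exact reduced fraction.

T1 reflect across x = 0: (-2, 2) → (2, 2)
T2 translate by (-4, 5): (2, 2) → (-2, 7)
T3 translate by (-6, -6): (-2, 7) → (-8, 1)
T4 shear: y ← y + 1·x: (-8, 1) → (-8, -7)
T5 shear: x ← x + 2·y: (-8, -7) → (-22, -7)

T(p) = (-22, -7)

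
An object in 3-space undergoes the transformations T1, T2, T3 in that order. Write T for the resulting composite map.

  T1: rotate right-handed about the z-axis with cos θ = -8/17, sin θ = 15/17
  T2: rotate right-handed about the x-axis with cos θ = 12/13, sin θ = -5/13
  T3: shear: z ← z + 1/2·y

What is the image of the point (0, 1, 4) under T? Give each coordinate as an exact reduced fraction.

T1 rotate right-handed about the z-axis with cos θ = -8/17, sin θ = 15/17: (0, 1, 4) → (-15/17, -8/17, 4)
T2 rotate right-handed about the x-axis with cos θ = 12/13, sin θ = -5/13: (-15/17, -8/17, 4) → (-15/17, 244/221, 856/221)
T3 shear: z ← z + 1/2·y: (-15/17, 244/221, 856/221) → (-15/17, 244/221, 978/221)

T(p) = (-15/17, 244/221, 978/221)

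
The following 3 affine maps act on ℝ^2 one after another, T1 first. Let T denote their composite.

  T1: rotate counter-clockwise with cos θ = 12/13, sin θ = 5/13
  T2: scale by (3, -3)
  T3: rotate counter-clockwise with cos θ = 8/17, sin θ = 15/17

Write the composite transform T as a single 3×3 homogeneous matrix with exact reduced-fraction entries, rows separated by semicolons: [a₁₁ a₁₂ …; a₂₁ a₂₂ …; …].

T1 = [12/13 -5/13 0; 5/13 12/13 0; 0 0 1]
T2·T1 = [36/13 -15/13 0; -15/13 -36/13 0; 0 0 1]
T3·…·T1 = [513/221 420/221 0; 420/221 -513/221 0; 0 0 1]

T = [513/221 420/221 0; 420/221 -513/221 0; 0 0 1]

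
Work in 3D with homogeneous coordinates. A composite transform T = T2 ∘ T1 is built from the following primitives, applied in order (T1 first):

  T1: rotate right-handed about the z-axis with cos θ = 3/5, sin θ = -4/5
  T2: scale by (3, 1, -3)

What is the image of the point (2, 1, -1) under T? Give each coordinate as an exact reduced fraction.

T1 rotate right-handed about the z-axis with cos θ = 3/5, sin θ = -4/5: (2, 1, -1) → (2, -1, -1)
T2 scale by (3, 1, -3): (2, -1, -1) → (6, -1, 3)

T(p) = (6, -1, 3)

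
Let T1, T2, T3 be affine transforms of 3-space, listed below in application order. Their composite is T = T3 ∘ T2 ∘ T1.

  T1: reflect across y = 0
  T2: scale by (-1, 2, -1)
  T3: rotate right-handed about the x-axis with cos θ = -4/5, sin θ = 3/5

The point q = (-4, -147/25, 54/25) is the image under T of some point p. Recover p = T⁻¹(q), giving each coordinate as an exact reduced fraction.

p = (4, -3, -9/5)

T1 = [1 0 0 0; 0 -1 0 0; 0 0 1 0; 0 0 0 1]
T2·T1 = [-1 0 0 0; 0 -2 0 0; 0 0 -1 0; 0 0 0 1]
T3·…·T1 = [-1 0 0 0; 0 8/5 3/5 0; 0 -6/5 4/5 0; 0 0 0 1]
det M = -2; M⁻¹ = [-1 0 0 0; 0 2/5 -3/10 0; 0 3/5 4/5 0; 0 0 0 1]
M⁻¹ · (-4, -147/25, 54/25)ᵀ = (4, -3, -9/5)ᵀ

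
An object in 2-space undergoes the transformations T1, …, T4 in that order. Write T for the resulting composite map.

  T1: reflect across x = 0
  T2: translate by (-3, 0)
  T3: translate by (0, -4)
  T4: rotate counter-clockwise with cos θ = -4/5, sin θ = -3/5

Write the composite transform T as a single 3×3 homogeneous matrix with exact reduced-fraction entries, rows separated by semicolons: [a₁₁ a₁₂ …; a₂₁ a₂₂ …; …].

T = [4/5 3/5 0; 3/5 -4/5 5; 0 0 1]

T1 = [-1 0 0; 0 1 0; 0 0 1]
T2·T1 = [-1 0 -3; 0 1 0; 0 0 1]
T3·…·T1 = [-1 0 -3; 0 1 -4; 0 0 1]
T4·…·T1 = [4/5 3/5 0; 3/5 -4/5 5; 0 0 1]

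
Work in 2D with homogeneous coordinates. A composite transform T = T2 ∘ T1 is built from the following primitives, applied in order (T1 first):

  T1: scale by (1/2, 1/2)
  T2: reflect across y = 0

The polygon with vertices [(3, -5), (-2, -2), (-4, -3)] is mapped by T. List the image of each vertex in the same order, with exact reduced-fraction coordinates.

image vertices: (3/2, 5/2), (-1, 1), (-2, 3/2)

T1 scale by (1/2, 1/2): (3, -5) → (3/2, -5/2); (-2, -2) → (-1, -1); (-4, -3) → (-2, -3/2)
T2 reflect across y = 0: (3/2, -5/2) → (3/2, 5/2); (-1, -1) → (-1, 1); (-2, -3/2) → (-2, 3/2)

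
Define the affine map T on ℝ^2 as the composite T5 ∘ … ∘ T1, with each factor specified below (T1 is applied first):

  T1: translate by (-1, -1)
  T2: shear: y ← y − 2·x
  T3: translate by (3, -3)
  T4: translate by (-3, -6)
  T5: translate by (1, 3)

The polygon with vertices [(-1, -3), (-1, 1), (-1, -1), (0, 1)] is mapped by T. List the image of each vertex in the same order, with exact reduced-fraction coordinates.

T1 translate by (-1, -1): (-1, -3) → (-2, -4); (-1, 1) → (-2, 0); (-1, -1) → (-2, -2); (0, 1) → (-1, 0)
T2 shear: y ← y − 2·x: (-2, -4) → (-2, 0); (-2, 0) → (-2, 4); (-2, -2) → (-2, 2); (-1, 0) → (-1, 2)
T3 translate by (3, -3): (-2, 0) → (1, -3); (-2, 4) → (1, 1); (-2, 2) → (1, -1); (-1, 2) → (2, -1)
T4 translate by (-3, -6): (1, -3) → (-2, -9); (1, 1) → (-2, -5); (1, -1) → (-2, -7); (2, -1) → (-1, -7)
T5 translate by (1, 3): (-2, -9) → (-1, -6); (-2, -5) → (-1, -2); (-2, -7) → (-1, -4); (-1, -7) → (0, -4)

image vertices: (-1, -6), (-1, -2), (-1, -4), (0, -4)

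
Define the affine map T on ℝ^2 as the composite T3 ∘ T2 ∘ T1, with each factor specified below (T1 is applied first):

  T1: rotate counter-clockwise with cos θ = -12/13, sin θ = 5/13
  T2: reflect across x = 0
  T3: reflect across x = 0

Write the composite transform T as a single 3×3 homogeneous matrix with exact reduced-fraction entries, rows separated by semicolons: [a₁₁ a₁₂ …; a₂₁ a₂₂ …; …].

T = [-12/13 -5/13 0; 5/13 -12/13 0; 0 0 1]

T1 = [-12/13 -5/13 0; 5/13 -12/13 0; 0 0 1]
T2·T1 = [12/13 5/13 0; 5/13 -12/13 0; 0 0 1]
T3·…·T1 = [-12/13 -5/13 0; 5/13 -12/13 0; 0 0 1]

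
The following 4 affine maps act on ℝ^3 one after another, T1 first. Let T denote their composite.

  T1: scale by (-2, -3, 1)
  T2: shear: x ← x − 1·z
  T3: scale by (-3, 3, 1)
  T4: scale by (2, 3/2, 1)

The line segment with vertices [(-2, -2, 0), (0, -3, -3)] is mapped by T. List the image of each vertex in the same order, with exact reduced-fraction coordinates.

image vertices: (-24, 27, 0), (-18, 81/2, -3)

T1 scale by (-2, -3, 1): (-2, -2, 0) → (4, 6, 0); (0, -3, -3) → (0, 9, -3)
T2 shear: x ← x − 1·z: (4, 6, 0) → (4, 6, 0); (0, 9, -3) → (3, 9, -3)
T3 scale by (-3, 3, 1): (4, 6, 0) → (-12, 18, 0); (3, 9, -3) → (-9, 27, -3)
T4 scale by (2, 3/2, 1): (-12, 18, 0) → (-24, 27, 0); (-9, 27, -3) → (-18, 81/2, -3)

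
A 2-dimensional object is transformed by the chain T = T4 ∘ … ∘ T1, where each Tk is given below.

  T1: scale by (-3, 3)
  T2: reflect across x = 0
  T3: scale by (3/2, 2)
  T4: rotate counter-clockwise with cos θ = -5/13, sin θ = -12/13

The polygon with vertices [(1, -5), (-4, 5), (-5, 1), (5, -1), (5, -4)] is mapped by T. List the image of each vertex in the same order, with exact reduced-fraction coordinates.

T1 scale by (-3, 3): (1, -5) → (-3, -15); (-4, 5) → (12, 15); (-5, 1) → (15, 3); (5, -1) → (-15, -3); (5, -4) → (-15, -12)
T2 reflect across x = 0: (-3, -15) → (3, -15); (12, 15) → (-12, 15); (15, 3) → (-15, 3); (-15, -3) → (15, -3); (-15, -12) → (15, -12)
T3 scale by (3/2, 2): (3, -15) → (9/2, -30); (-12, 15) → (-18, 30); (-15, 3) → (-45/2, 6); (15, -3) → (45/2, -6); (15, -12) → (45/2, -24)
T4 rotate counter-clockwise with cos θ = -5/13, sin θ = -12/13: (9/2, -30) → (-765/26, 96/13); (-18, 30) → (450/13, 66/13); (-45/2, 6) → (369/26, 240/13); (45/2, -6) → (-369/26, -240/13); (45/2, -24) → (-801/26, -150/13)

image vertices: (-765/26, 96/13), (450/13, 66/13), (369/26, 240/13), (-369/26, -240/13), (-801/26, -150/13)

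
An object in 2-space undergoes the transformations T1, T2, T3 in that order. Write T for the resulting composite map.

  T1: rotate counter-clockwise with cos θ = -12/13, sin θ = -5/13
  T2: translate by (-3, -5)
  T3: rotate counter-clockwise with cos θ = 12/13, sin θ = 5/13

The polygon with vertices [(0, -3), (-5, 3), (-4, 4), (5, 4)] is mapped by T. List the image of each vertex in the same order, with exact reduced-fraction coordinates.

image vertices: (-503/169, -618/169), (812/169, -732/169), (813/169, -971/169), (-258/169, -2051/169)

T1 rotate counter-clockwise with cos θ = -12/13, sin θ = -5/13: (0, -3) → (-15/13, 36/13); (-5, 3) → (75/13, -11/13); (-4, 4) → (68/13, -28/13); (5, 4) → (-40/13, -73/13)
T2 translate by (-3, -5): (-15/13, 36/13) → (-54/13, -29/13); (75/13, -11/13) → (36/13, -76/13); (68/13, -28/13) → (29/13, -93/13); (-40/13, -73/13) → (-79/13, -138/13)
T3 rotate counter-clockwise with cos θ = 12/13, sin θ = 5/13: (-54/13, -29/13) → (-503/169, -618/169); (36/13, -76/13) → (812/169, -732/169); (29/13, -93/13) → (813/169, -971/169); (-79/13, -138/13) → (-258/169, -2051/169)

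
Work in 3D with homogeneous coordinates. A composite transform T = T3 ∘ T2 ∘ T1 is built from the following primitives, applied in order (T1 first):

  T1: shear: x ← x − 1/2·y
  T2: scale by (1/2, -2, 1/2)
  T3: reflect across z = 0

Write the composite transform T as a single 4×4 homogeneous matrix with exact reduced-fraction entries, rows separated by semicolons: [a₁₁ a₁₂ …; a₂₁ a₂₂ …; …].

T1 = [1 -1/2 0 0; 0 1 0 0; 0 0 1 0; 0 0 0 1]
T2·T1 = [1/2 -1/4 0 0; 0 -2 0 0; 0 0 1/2 0; 0 0 0 1]
T3·…·T1 = [1/2 -1/4 0 0; 0 -2 0 0; 0 0 -1/2 0; 0 0 0 1]

T = [1/2 -1/4 0 0; 0 -2 0 0; 0 0 -1/2 0; 0 0 0 1]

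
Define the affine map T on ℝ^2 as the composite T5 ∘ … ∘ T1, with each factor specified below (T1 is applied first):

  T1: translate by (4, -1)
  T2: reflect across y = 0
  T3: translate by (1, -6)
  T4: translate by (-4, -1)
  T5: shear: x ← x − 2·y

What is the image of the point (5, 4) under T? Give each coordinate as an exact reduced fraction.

T1 translate by (4, -1): (5, 4) → (9, 3)
T2 reflect across y = 0: (9, 3) → (9, -3)
T3 translate by (1, -6): (9, -3) → (10, -9)
T4 translate by (-4, -1): (10, -9) → (6, -10)
T5 shear: x ← x − 2·y: (6, -10) → (26, -10)

T(p) = (26, -10)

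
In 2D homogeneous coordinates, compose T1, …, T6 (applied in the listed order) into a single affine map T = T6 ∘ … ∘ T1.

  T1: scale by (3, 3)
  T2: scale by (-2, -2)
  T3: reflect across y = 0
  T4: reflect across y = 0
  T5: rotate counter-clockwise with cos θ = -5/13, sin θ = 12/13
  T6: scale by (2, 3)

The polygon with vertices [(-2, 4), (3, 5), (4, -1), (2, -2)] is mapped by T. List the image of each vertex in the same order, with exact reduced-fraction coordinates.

image vertices: (456/13, 792/13), (900/13, -198/13), (96/13, -954/13), (-168/13, -612/13)

T1 scale by (3, 3): (-2, 4) → (-6, 12); (3, 5) → (9, 15); (4, -1) → (12, -3); (2, -2) → (6, -6)
T2 scale by (-2, -2): (-6, 12) → (12, -24); (9, 15) → (-18, -30); (12, -3) → (-24, 6); (6, -6) → (-12, 12)
T3 reflect across y = 0: (12, -24) → (12, 24); (-18, -30) → (-18, 30); (-24, 6) → (-24, -6); (-12, 12) → (-12, -12)
T4 reflect across y = 0: (12, 24) → (12, -24); (-18, 30) → (-18, -30); (-24, -6) → (-24, 6); (-12, -12) → (-12, 12)
T5 rotate counter-clockwise with cos θ = -5/13, sin θ = 12/13: (12, -24) → (228/13, 264/13); (-18, -30) → (450/13, -66/13); (-24, 6) → (48/13, -318/13); (-12, 12) → (-84/13, -204/13)
T6 scale by (2, 3): (228/13, 264/13) → (456/13, 792/13); (450/13, -66/13) → (900/13, -198/13); (48/13, -318/13) → (96/13, -954/13); (-84/13, -204/13) → (-168/13, -612/13)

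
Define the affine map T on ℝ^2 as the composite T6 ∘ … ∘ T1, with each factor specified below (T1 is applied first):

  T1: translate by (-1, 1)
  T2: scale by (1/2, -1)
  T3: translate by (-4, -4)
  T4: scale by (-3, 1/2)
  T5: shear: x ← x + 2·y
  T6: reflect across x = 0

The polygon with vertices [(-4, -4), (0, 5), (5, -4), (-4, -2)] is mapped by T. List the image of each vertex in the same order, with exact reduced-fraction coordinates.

image vertices: (-37/2, -1/2), (-7/2, -5), (-5, -1/2), (-33/2, -3/2)

T1 translate by (-1, 1): (-4, -4) → (-5, -3); (0, 5) → (-1, 6); (5, -4) → (4, -3); (-4, -2) → (-5, -1)
T2 scale by (1/2, -1): (-5, -3) → (-5/2, 3); (-1, 6) → (-1/2, -6); (4, -3) → (2, 3); (-5, -1) → (-5/2, 1)
T3 translate by (-4, -4): (-5/2, 3) → (-13/2, -1); (-1/2, -6) → (-9/2, -10); (2, 3) → (-2, -1); (-5/2, 1) → (-13/2, -3)
T4 scale by (-3, 1/2): (-13/2, -1) → (39/2, -1/2); (-9/2, -10) → (27/2, -5); (-2, -1) → (6, -1/2); (-13/2, -3) → (39/2, -3/2)
T5 shear: x ← x + 2·y: (39/2, -1/2) → (37/2, -1/2); (27/2, -5) → (7/2, -5); (6, -1/2) → (5, -1/2); (39/2, -3/2) → (33/2, -3/2)
T6 reflect across x = 0: (37/2, -1/2) → (-37/2, -1/2); (7/2, -5) → (-7/2, -5); (5, -1/2) → (-5, -1/2); (33/2, -3/2) → (-33/2, -3/2)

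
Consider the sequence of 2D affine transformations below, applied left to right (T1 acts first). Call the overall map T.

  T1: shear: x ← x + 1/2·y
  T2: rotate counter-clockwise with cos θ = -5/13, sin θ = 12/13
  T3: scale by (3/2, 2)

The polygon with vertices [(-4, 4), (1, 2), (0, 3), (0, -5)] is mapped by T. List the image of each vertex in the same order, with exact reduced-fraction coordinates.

image vertices: (-57/13, -88/13), (-51/13, 28/13), (-261/52, 6/13), (435/52, -10/13)

T1 shear: x ← x + 1/2·y: (-4, 4) → (-2, 4); (1, 2) → (2, 2); (0, 3) → (3/2, 3); (0, -5) → (-5/2, -5)
T2 rotate counter-clockwise with cos θ = -5/13, sin θ = 12/13: (-2, 4) → (-38/13, -44/13); (2, 2) → (-34/13, 14/13); (3/2, 3) → (-87/26, 3/13); (-5/2, -5) → (145/26, -5/13)
T3 scale by (3/2, 2): (-38/13, -44/13) → (-57/13, -88/13); (-34/13, 14/13) → (-51/13, 28/13); (-87/26, 3/13) → (-261/52, 6/13); (145/26, -5/13) → (435/52, -10/13)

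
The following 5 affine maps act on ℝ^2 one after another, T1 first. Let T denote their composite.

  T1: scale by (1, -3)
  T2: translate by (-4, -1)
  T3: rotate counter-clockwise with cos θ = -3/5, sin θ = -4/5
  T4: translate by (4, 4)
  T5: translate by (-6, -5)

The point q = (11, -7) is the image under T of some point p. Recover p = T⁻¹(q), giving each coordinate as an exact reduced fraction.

p = (1, -5)

T1 = [1 0 0; 0 -3 0; 0 0 1]
T2·T1 = [1 0 -4; 0 -3 -1; 0 0 1]
T3·…·T1 = [-3/5 -12/5 8/5; -4/5 9/5 19/5; 0 0 1]
T4·…·T1 = [-3/5 -12/5 28/5; -4/5 9/5 39/5; 0 0 1]
T5·…·T1 = [-3/5 -12/5 -2/5; -4/5 9/5 14/5; 0 0 1]
det M = -3; M⁻¹ = [-3/5 -4/5 2; -4/15 1/5 -2/3; 0 0 1]
M⁻¹ · (11, -7)ᵀ = (1, -5)ᵀ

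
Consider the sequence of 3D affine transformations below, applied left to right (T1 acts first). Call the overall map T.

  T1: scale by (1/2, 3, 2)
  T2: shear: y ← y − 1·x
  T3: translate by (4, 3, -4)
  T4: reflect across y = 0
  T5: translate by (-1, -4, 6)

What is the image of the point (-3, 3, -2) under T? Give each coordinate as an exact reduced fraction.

T1 scale by (1/2, 3, 2): (-3, 3, -2) → (-3/2, 9, -4)
T2 shear: y ← y − 1·x: (-3/2, 9, -4) → (-3/2, 21/2, -4)
T3 translate by (4, 3, -4): (-3/2, 21/2, -4) → (5/2, 27/2, -8)
T4 reflect across y = 0: (5/2, 27/2, -8) → (5/2, -27/2, -8)
T5 translate by (-1, -4, 6): (5/2, -27/2, -8) → (3/2, -35/2, -2)

T(p) = (3/2, -35/2, -2)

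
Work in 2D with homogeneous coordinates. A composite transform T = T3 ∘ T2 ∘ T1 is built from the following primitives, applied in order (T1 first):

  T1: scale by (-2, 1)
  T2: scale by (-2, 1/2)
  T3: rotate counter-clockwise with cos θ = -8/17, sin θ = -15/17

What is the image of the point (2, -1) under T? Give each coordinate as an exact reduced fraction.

T(p) = (-143/34, -116/17)

T1 scale by (-2, 1): (2, -1) → (-4, -1)
T2 scale by (-2, 1/2): (-4, -1) → (8, -1/2)
T3 rotate counter-clockwise with cos θ = -8/17, sin θ = -15/17: (8, -1/2) → (-143/34, -116/17)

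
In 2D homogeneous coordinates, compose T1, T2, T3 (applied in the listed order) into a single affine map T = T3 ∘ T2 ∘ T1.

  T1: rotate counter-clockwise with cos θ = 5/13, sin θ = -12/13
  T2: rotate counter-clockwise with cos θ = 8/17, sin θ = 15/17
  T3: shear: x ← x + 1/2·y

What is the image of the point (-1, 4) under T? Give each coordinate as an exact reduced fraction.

T1 rotate counter-clockwise with cos θ = 5/13, sin θ = -12/13: (-1, 4) → (43/13, 32/13)
T2 rotate counter-clockwise with cos θ = 8/17, sin θ = 15/17: (43/13, 32/13) → (-8/13, 53/13)
T3 shear: x ← x + 1/2·y: (-8/13, 53/13) → (37/26, 53/13)

T(p) = (37/26, 53/13)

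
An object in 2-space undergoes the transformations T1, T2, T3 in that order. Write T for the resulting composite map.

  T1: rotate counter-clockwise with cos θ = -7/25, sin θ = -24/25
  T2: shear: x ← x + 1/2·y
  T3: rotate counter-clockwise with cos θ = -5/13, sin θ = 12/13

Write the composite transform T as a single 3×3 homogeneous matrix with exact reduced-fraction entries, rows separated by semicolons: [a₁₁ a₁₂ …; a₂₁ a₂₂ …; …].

T1 = [-7/25 24/25 0; -24/25 -7/25 0; 0 0 1]
T2·T1 = [-19/25 41/50 0; -24/25 -7/25 0; 0 0 1]
T3·…·T1 = [383/325 -37/650 0; -108/325 281/325 0; 0 0 1]

T = [383/325 -37/650 0; -108/325 281/325 0; 0 0 1]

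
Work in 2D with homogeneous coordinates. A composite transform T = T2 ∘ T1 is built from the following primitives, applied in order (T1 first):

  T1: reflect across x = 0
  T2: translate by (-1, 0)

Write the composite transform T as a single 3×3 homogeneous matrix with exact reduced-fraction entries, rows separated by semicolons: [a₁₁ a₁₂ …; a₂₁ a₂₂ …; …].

T1 = [-1 0 0; 0 1 0; 0 0 1]
T2·T1 = [-1 0 -1; 0 1 0; 0 0 1]

T = [-1 0 -1; 0 1 0; 0 0 1]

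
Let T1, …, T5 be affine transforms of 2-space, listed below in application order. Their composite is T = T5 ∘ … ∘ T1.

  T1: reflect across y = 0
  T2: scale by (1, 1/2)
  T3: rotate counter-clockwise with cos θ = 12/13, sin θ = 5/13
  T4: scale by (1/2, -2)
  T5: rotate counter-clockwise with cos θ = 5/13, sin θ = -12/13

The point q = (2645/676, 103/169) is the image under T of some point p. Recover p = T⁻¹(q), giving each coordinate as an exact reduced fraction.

p = (1, 5)

T1 = [1 0 0; 0 -1 0; 0 0 1]
T2·T1 = [1 0 0; 0 -1/2 0; 0 0 1]
T3·…·T1 = [12/13 5/26 0; 5/13 -6/13 0; 0 0 1]
T4·…·T1 = [6/13 5/52 0; -10/13 12/13 0; 0 0 1]
T5·…·T1 = [-90/169 601/676 0; -122/169 45/169 0; 0 0 1]
det M = 1/2; M⁻¹ = [90/169 -601/338 0; 244/169 -180/169 0; 0 0 1]
M⁻¹ · (2645/676, 103/169)ᵀ = (1, 5)ᵀ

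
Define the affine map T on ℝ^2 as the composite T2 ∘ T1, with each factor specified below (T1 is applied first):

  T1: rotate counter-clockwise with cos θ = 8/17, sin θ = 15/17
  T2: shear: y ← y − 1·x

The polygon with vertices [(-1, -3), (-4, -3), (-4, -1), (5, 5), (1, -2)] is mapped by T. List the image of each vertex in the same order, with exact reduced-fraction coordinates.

image vertices: (37/17, -76/17), (13/17, -97/17), (-1, -3), (-35/17, 150/17), (38/17, -39/17)

T1 rotate counter-clockwise with cos θ = 8/17, sin θ = 15/17: (-1, -3) → (37/17, -39/17); (-4, -3) → (13/17, -84/17); (-4, -1) → (-1, -4); (5, 5) → (-35/17, 115/17); (1, -2) → (38/17, -1/17)
T2 shear: y ← y − 1·x: (37/17, -39/17) → (37/17, -76/17); (13/17, -84/17) → (13/17, -97/17); (-1, -4) → (-1, -3); (-35/17, 115/17) → (-35/17, 150/17); (38/17, -1/17) → (38/17, -39/17)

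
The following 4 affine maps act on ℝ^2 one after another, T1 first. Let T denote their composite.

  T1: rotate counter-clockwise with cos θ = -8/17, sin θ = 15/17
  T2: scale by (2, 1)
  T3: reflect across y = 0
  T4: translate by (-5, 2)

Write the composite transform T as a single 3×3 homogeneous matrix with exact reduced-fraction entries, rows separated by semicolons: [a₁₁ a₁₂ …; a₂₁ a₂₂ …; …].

T = [-16/17 -30/17 -5; -15/17 8/17 2; 0 0 1]

T1 = [-8/17 -15/17 0; 15/17 -8/17 0; 0 0 1]
T2·T1 = [-16/17 -30/17 0; 15/17 -8/17 0; 0 0 1]
T3·…·T1 = [-16/17 -30/17 0; -15/17 8/17 0; 0 0 1]
T4·…·T1 = [-16/17 -30/17 -5; -15/17 8/17 2; 0 0 1]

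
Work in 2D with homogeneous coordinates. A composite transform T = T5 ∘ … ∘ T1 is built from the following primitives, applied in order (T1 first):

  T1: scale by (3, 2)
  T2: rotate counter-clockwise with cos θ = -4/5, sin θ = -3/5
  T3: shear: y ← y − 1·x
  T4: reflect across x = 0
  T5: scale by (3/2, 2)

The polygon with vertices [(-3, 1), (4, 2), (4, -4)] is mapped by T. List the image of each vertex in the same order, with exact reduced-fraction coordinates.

image vertices: (-63/5, -46/5), (54/5, -32/5), (108/5, 136/5)

T1 scale by (3, 2): (-3, 1) → (-9, 2); (4, 2) → (12, 4); (4, -4) → (12, -8)
T2 rotate counter-clockwise with cos θ = -4/5, sin θ = -3/5: (-9, 2) → (42/5, 19/5); (12, 4) → (-36/5, -52/5); (12, -8) → (-72/5, -4/5)
T3 shear: y ← y − 1·x: (42/5, 19/5) → (42/5, -23/5); (-36/5, -52/5) → (-36/5, -16/5); (-72/5, -4/5) → (-72/5, 68/5)
T4 reflect across x = 0: (42/5, -23/5) → (-42/5, -23/5); (-36/5, -16/5) → (36/5, -16/5); (-72/5, 68/5) → (72/5, 68/5)
T5 scale by (3/2, 2): (-42/5, -23/5) → (-63/5, -46/5); (36/5, -16/5) → (54/5, -32/5); (72/5, 68/5) → (108/5, 136/5)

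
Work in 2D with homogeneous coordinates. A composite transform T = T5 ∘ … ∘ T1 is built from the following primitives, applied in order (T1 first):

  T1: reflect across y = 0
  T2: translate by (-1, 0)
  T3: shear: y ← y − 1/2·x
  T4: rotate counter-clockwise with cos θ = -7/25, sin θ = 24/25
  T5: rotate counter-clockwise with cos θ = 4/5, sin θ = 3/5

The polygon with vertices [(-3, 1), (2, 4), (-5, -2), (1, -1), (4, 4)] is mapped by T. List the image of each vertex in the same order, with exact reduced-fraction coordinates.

T1 reflect across y = 0: (-3, 1) → (-3, -1); (2, 4) → (2, -4); (-5, -2) → (-5, 2); (1, -1) → (1, 1); (4, 4) → (4, -4)
T2 translate by (-1, 0): (-3, -1) → (-4, -1); (2, -4) → (1, -4); (-5, 2) → (-6, 2); (1, 1) → (0, 1); (4, -4) → (3, -4)
T3 shear: y ← y − 1/2·x: (-4, -1) → (-4, 1); (1, -4) → (1, -9/2); (-6, 2) → (-6, 5); (0, 1) → (0, 1); (3, -4) → (3, -11/2)
T4 rotate counter-clockwise with cos θ = -7/25, sin θ = 24/25: (-4, 1) → (4/25, -103/25); (1, -9/2) → (101/25, 111/50); (-6, 5) → (-78/25, -179/25); (0, 1) → (-24/25, -7/25); (3, -11/2) → (111/25, 221/50)
T5 rotate counter-clockwise with cos θ = 4/5, sin θ = 3/5: (4/25, -103/25) → (13/5, -16/5); (101/25, 111/50) → (19/10, 21/5); (-78/25, -179/25) → (9/5, -38/5); (-24/25, -7/25) → (-3/5, -4/5); (111/25, 221/50) → (9/10, 31/5)

image vertices: (13/5, -16/5), (19/10, 21/5), (9/5, -38/5), (-3/5, -4/5), (9/10, 31/5)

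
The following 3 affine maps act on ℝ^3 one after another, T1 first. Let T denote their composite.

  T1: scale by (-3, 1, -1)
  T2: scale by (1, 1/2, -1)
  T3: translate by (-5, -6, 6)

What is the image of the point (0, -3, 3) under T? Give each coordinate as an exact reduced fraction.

T1 scale by (-3, 1, -1): (0, -3, 3) → (0, -3, -3)
T2 scale by (1, 1/2, -1): (0, -3, -3) → (0, -3/2, 3)
T3 translate by (-5, -6, 6): (0, -3/2, 3) → (-5, -15/2, 9)

T(p) = (-5, -15/2, 9)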